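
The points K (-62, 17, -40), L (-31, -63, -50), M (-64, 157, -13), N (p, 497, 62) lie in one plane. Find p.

Normal to plane KLM: n = (-760, -817, 4180); plane equation n·P = -133969.
Requiring n·N = -133969: (-760)p + (-146889) = -133969.
So p = -17.

-17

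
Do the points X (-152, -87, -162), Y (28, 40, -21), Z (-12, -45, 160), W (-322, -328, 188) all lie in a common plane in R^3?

A normal to the plane through X, Y, Z is n = XY × XZ = (34972, -38220, -10220).
The plane has equation n·P = -334964. For W: n·W = -646184.
-646184 ≠ -334964, so W is off the plane.

No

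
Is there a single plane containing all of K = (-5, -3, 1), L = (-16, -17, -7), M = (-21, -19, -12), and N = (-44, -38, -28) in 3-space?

A normal to the plane through K, L, M is n = KL × KM = (54, -15, -48).
The plane has equation n·P = -273. For N: n·N = -462.
-462 ≠ -273, so N is off the plane.

No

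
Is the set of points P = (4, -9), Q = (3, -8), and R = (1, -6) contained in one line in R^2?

PQ = (-1, 1), PR = (-3, 3).
det[PQ; PR] = (-1)(3) − (1)(-3) = 0.
The determinant is zero, so the points are collinear.

Yes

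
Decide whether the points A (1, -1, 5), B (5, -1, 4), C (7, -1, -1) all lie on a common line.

No

AB = (4, 0, -1), AC = (6, 0, -6).
Comparing components 3 and 1: (-1)(6) − (4)(-6) = 18 ≠ 0, so AB and AC are not parallel and the points are not collinear.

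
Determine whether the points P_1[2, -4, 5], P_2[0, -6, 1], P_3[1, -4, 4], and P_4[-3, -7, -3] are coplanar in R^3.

A normal to the plane through P_1, P_2, P_3 is n = P_1P_2 × P_1P_3 = (2, 2, -2).
The plane has equation n·P = -14. For P_4: n·P_4 = -14.
Equal, so P_4 lies in the plane and all four are coplanar.

Yes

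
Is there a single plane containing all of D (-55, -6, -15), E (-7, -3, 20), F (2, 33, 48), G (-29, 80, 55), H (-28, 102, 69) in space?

Yes

The plane through D, E, F has normal n = DE × DF = (-1176, -1029, 1701) and equation n·P = 45339.
Checking the remaining points: n·G = 45339, n·H = 45339.
All equal 45339, so all 5 points lie in one plane.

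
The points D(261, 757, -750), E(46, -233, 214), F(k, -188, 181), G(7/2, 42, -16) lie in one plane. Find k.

Normal to plane DEG: n = (-37400, -90420, -101200); plane equation n·P = -2309340.
Requiring n·F = -2309340: (-37400)k + (-1318240) = -2309340.
So k = 53/2.

53/2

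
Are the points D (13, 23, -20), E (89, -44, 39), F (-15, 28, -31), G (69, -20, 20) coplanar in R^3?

Yes

A normal to the plane through D, E, F is n = DE × DF = (442, -816, -1496).
The plane has equation n·P = 16898. For G: n·G = 16898.
Equal, so G lies in the plane and all four are coplanar.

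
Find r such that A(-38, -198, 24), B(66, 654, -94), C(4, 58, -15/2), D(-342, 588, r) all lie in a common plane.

-232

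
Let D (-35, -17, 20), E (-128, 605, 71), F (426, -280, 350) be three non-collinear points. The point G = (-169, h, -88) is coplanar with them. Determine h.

The plane through D, E, F has equation 218673x + 54201y − 262283z = -13820632.
Substituting G: (54201)h + (-13874833) = -13820632, so h = 1.

1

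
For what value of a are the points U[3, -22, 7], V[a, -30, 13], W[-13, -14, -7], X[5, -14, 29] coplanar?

Normal to plane UWX: n = (288, 324, -144); plane equation n·P = -7272.
Requiring n·V = -7272: (288)a + (-11592) = -7272.
So a = 15.

15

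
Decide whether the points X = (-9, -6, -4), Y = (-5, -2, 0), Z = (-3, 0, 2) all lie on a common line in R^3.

Yes

XY = (4, 4, 4), XZ = (6, 6, 6).
Each component of XZ is 3/2 times the corresponding component of XY, so XZ = 3/2·XY and the points are collinear.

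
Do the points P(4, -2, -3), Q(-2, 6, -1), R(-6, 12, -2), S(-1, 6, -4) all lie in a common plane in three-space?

No

With P as base: PQ = (-6, 8, 2), PR = (-10, 14, 1), PS = (-5, 8, -1).
PR × PS = (-22, -15, -10).
PQ · (PR × PS) = -8.
Since -8 ≠ 0, the four points are not coplanar.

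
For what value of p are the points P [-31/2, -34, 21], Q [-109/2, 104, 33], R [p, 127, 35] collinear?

Collinearity requires PQ × PR = 0; each component is linear in p.
The y-component gives (12)p + (732) = 0, so p = -61.
The remaining components then also vanish.

-61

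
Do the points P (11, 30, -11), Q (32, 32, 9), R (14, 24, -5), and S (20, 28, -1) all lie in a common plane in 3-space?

Yes

With P as base: PQ = (21, 2, 20), PR = (3, -6, 6), PS = (9, -2, 10).
PR × PS = (-48, 24, 48).
PQ · (PR × PS) = 0.
The scalar triple product vanishes, so the four points are coplanar.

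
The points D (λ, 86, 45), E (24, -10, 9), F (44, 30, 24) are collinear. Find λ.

Direction EF = (20, 40, 15). From the y-coordinate of D, the parameter along the line is τ = (86 − (-10))/40 = 12/5.
Then λ = 24 + 12/5·(20) = 72.

72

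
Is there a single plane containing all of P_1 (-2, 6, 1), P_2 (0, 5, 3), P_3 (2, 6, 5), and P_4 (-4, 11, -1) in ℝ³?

A normal to the plane through P_1, P_2, P_3 is n = P_1P_2 × P_1P_3 = (-4, 0, 4).
The plane has equation n·P = 12. For P_4: n·P_4 = 12.
Equal, so P_4 lies in the plane and all four are coplanar.

Yes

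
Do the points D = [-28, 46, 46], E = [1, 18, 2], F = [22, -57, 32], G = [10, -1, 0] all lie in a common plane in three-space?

Yes

The four points are coplanar iff the 3×3 determinant with rows DE, DF, DG is zero.
Rows: (29, -28, -44), (50, -103, -14), (38, -47, -46).
Expanding along the first row: (29)(4080) − (-28)(-1768) + (-44)(1564) = 0.
Zero determinant ⇒ coplanar.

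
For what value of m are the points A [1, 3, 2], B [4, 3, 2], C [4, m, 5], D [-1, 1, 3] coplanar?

-3

Coplanarity ⇔ det[AB; AC; AD] = 0.
Expanding, this is linear in m: (3)m + (9) = 0.
So m = -3.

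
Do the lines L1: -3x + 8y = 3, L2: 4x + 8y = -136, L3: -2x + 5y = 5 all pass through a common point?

Intersecting L1 and L2: solving the 2×2 system gives (x, y) = (-139/7, -99/14).
Substitute into L3: (-2)(-139/7) + (5)(-99/14) = 61/14.
But L3 requires 5 ≠ 61/14, so the three lines have no common point.

No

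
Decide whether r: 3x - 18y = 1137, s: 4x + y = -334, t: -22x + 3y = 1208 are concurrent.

Intersecting r and s: solving the 2×2 system gives (x, y) = (-65, -74).
Substitute into t: (-22)(-65) + (3)(-74) = 1208.
This equals 1208, so (-65, -74) lies on all three lines and they are concurrent.

Yes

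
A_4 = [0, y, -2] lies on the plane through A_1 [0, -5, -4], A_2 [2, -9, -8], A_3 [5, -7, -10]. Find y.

-1

Coplanarity requires A_1A_2 · (A_1A_3 × A_1A_4) = 0.
A_1A_2 = (2, -4, -4), A_1A_3 = (5, -2, -6); the triple product is linear in y with coefficient -8 and constant term -8.
Setting it to zero: y = -1.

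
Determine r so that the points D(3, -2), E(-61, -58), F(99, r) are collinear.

The three points are collinear iff det[DE; DF] = 0.
This determinant is linear in r: (-64)r + (5248) = 0, so r = 82.

82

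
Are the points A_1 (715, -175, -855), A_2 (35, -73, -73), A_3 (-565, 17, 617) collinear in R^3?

A_1A_2 = (-680, 102, 782), A_1A_3 = (-1280, 192, 1472).
A_1A_2 × A_1A_3 = (0, 0, 0).
The cross product vanishes, so the three points are collinear.

Yes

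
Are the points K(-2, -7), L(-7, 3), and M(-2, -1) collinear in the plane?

KL = (-5, 10), KM = (0, 6).
det[KL; KM] = (-5)(6) − (10)(0) = -30.
The determinant is nonzero, so they are not collinear.

No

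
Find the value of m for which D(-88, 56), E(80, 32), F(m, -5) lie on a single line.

339

Collinearity: (F − D) must be parallel to (E − D) = (168, -24).
Cross-multiplying the components: (m − (-88))·(-24) = (-61)·(168).
Solving gives m = 339.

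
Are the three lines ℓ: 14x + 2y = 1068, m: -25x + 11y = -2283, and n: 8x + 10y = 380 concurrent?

No

The three lines meet at one point iff the augmented coefficient matrix [aᵢ bᵢ cᵢ] has rank < 3, i.e. its determinant vanishes.
Here the determinant is -372.
Nonzero, so no common point exists.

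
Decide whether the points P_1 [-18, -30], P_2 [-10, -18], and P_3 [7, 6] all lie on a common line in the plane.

No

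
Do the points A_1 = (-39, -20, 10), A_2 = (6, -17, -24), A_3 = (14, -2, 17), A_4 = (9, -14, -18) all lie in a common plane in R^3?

No

With A_1 as base: A_1A_2 = (45, 3, -34), A_1A_3 = (53, 18, 7), A_1A_4 = (48, 6, -28).
A_1A_3 × A_1A_4 = (-546, 1820, -546).
A_1A_2 · (A_1A_3 × A_1A_4) = -546.
Since -546 ≠ 0, the four points are not coplanar.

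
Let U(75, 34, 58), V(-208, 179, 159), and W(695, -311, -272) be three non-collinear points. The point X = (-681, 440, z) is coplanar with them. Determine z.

402

Coplanarity requires UV · (UW × UX) = 0.
UV = (-283, 145, 101), UW = (620, -345, -330); the triple product is linear in z with coefficient 7735 and constant term -3109470.
Setting it to zero: z = 402.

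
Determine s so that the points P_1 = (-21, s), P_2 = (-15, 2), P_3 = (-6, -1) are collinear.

4

Collinearity: (P_1 − P_2) must be parallel to (P_3 − P_2) = (9, -3).
Cross-multiplying the components: (s − 2)·(9) = (-6)·(-3).
Solving gives s = 4.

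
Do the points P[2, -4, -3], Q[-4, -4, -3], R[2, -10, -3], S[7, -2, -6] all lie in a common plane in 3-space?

No

With P as base: PQ = (-6, 0, 0), PR = (0, -6, 0), PS = (5, 2, -3).
PR × PS = (18, 0, 30).
PQ · (PR × PS) = -108.
Since -108 ≠ 0, the four points are not coplanar.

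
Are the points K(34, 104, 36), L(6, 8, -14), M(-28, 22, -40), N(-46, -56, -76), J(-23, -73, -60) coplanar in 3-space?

No

The plane through K, L, M has normal n = KL × KM = (3196, 972, -3656) and equation n·P = 78136.
Checking the remaining points: n·N = 76408, n·J = 74896.
Since n·N = 76408 ≠ 78136, N is off the plane and the points are not all coplanar.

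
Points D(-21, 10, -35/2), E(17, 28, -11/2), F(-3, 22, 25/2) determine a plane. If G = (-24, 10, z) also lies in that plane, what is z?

-17/2

Coplanarity requires DE · (DF × DG) = 0.
DE = (38, 18, 12), DF = (18, 12, 30); the triple product is linear in z with coefficient 132 and constant term 1122.
Setting it to zero: z = -17/2.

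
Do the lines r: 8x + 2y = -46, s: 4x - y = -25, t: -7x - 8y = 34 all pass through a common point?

Yes

Intersecting r and s: solving the 2×2 system gives (x, y) = (-6, 1).
Substitute into t: (-7)(-6) + (-8)(1) = 34.
This equals 34, so (-6, 1) lies on all three lines and they are concurrent.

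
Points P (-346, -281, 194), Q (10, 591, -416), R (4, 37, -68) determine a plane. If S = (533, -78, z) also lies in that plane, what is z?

A normal to the plane is n = PQ × PR = (-34484, -120228, -191992).
S lies in the plane iff n · PS = 0.
This gives (-191992)z + (-17471272) = 0, so z = -91.

-91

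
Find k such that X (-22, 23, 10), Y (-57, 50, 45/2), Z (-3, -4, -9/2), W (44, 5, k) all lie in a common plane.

Normal to plane XYZ: n = (-54, -270, 432); plane equation n·P = -702.
Requiring n·W = -702: (432)k + (-3726) = -702.
So k = 7.

7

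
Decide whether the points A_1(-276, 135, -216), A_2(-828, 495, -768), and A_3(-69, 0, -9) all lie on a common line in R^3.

A_1A_2 = (-552, 360, -552), A_1A_3 = (207, -135, 207).
Each component of A_1A_3 is -3/8 times the corresponding component of A_1A_2, so A_1A_3 = -3/8·A_1A_2 and the points are collinear.

Yes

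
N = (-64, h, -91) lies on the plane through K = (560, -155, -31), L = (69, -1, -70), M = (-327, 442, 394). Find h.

The plane through K, L, M has equation 88733x + 243268y − 156529z = 16836339.
Substituting N: (243268)h + (8565227) = 16836339, so h = 34.

34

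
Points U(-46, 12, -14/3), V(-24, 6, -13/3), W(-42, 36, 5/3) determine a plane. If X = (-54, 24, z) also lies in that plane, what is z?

-7/3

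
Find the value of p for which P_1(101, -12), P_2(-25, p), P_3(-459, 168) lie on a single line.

57/2

Collinearity: (P_2 − P_1) must be parallel to (P_3 − P_1) = (-560, 180).
Cross-multiplying the components: (p − (-12))·(-560) = (-126)·(180).
Solving gives p = 57/2.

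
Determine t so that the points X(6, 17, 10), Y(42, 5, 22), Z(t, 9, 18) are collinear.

Collinearity requires XY × XZ = 0; each component is linear in t.
The y-component gives (12)t + (-360) = 0, so t = 30.
The remaining components then also vanish.

30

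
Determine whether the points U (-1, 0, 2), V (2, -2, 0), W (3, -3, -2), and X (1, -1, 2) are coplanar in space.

Yes

A normal to the plane through U, V, W is n = UV × UW = (2, 4, -1).
The plane has equation n·P = -4. For X: n·X = -4.
Equal, so X lies in the plane and all four are coplanar.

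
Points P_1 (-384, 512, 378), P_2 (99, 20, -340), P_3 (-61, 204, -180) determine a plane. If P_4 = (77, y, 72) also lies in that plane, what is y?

Coplanarity requires P_1P_2 · (P_1P_3 × P_1P_4) = 0.
P_1P_2 = (483, -492, -718), P_1P_3 = (323, -308, -558); the triple product is linear in y with coefficient 37600 and constant term 2256000.
Setting it to zero: y = -60.

-60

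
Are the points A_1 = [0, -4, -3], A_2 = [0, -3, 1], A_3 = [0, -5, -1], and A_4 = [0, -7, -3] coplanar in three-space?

Yes

A normal to the plane through A_1, A_2, A_3 is n = A_1A_2 × A_1A_3 = (6, 0, 0).
The plane has equation n·P = 0. For A_4: n·A_4 = 0.
Equal, so A_4 lies in the plane and all four are coplanar.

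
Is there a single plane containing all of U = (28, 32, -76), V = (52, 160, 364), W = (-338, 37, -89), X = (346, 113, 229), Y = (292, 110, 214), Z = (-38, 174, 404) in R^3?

No

The plane through U, V, W has normal n = UV × UW = (-3864, -160728, 46968) and equation n·P = -8821056.
Checking the remaining points: n·X = -8743536, n·Y = -8757216, n·Z = -8844768.
Since n·X = -8743536 ≠ -8821056, X is off the plane and the points are not all coplanar.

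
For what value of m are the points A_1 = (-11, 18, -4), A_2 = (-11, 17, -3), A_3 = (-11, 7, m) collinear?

Direction A_1A_2 = (0, -1, 1). From the y-coordinate of A_3, the parameter along the line is τ = (7 − 18)/(-1) = 11.
Then m = (-4) + 11·(1) = 7.

7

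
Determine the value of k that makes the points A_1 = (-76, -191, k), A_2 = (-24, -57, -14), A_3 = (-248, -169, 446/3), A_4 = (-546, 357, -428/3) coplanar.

105

Coplanarity ⇔ det[A_1A_2; A_1A_3; A_1A_4] = 0.
Expanding, this is linear in k: (151200)k + (-15876000) = 0.
So k = 105.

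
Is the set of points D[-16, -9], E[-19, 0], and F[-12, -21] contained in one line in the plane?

Yes

DE = (-3, 9), DF = (4, -12).
Checking proportionality: DF = -4/3·DE, so the vectors are parallel and the points are collinear.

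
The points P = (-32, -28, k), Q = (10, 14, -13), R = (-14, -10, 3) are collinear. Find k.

Direction QR = (-24, -24, 16). From the x-coordinate of P, the parameter along the line is τ = (-32 − 10)/(-24) = 7/4.
Then k = (-13) + 7/4·(16) = 15.

15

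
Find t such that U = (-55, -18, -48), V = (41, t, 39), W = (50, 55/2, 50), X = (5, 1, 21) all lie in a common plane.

25

Coplanarity ⇔ det[UV; UW; UX] = 0.
Expanding, this is linear in t: (-1365)t + (34125) = 0.
So t = 25.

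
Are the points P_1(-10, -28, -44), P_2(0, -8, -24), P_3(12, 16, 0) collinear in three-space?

Yes

P_1P_2 = (10, 20, 20), P_1P_3 = (22, 44, 44).
P_1P_2 × P_1P_3 = (0, 0, 0).
The cross product vanishes, so the three points are collinear.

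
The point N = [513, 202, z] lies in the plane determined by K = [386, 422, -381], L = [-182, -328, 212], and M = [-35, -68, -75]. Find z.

Coplanarity requires KL · (KM × KN) = 0.
KL = (-568, -750, 593), KM = (-421, -490, 306); the triple product is linear in z with coefficient -37430 and constant term 10180960.
Setting it to zero: z = 272.

272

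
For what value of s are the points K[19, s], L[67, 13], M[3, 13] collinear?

13

Collinearity: (K − L) must be parallel to (M − L) = (-64, 0).
Cross-multiplying the components: (s − 13)·(-64) = (-48)·(0).
Solving gives s = 13.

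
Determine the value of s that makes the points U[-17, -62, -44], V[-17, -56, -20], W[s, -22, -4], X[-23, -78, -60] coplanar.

-2

Normal to plane UVX: n = (288, -144, 36); plane equation n·P = 2448.
Requiring n·W = 2448: (288)s + (3024) = 2448.
So s = -2.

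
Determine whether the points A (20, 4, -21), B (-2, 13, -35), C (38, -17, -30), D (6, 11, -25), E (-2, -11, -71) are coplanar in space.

No

The plane through A, B, C has normal n = AB × AC = (-375, -450, 300) and equation n·P = -15600.
Checking the remaining points: n·D = -14700, n·E = -15600.
Since n·D = -14700 ≠ -15600, D is off the plane and the points are not all coplanar.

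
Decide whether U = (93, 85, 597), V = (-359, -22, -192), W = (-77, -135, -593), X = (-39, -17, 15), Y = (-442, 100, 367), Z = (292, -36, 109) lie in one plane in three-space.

The plane through U, V, W has normal n = UV × UW = (-46250, -403750, 81250) and equation n·P = 9886250.
Checking the remaining points: n·X = 9886250, n·Y = 9886250, n·Z = 9886250.
All equal 9886250, so all 6 points lie in one plane.

Yes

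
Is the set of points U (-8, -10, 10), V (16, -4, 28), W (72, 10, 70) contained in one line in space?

Yes

UV = (24, 6, 18), UW = (80, 20, 60).
Each component of UW is 10/3 times the corresponding component of UV, so UW = 10/3·UV and the points are collinear.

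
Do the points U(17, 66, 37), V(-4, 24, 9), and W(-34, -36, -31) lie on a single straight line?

UV = (-21, -42, -28), UW = (-51, -102, -68).
Each component of UW is 17/7 times the corresponding component of UV, so UW = 17/7·UV and the points are collinear.

Yes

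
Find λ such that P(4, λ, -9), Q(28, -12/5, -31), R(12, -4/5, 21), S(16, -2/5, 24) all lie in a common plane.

The points are coplanar iff PQ · (PR × PS) = 0.
Expanding, this is linear in λ: (-256)λ + (-3584/5) = 0.
So λ = -14/5.

-14/5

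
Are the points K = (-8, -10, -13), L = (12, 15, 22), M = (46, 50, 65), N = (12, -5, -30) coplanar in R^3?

No

The four points are coplanar iff the 3×3 determinant with rows KL, KM, KN is zero.
Rows: (20, 25, 35), (54, 60, 78), (20, 5, -17).
Expanding along the first row: (20)(-1410) − (25)(-2478) + (35)(-930) = 1200.
Nonzero ⇒ not coplanar.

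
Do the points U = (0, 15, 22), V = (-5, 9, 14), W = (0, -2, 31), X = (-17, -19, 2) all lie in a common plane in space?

Yes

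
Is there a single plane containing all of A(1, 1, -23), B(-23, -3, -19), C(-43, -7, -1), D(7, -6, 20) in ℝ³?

With A as base: AB = (-24, -4, 4), AC = (-44, -8, 22), AD = (6, -7, 43).
AC × AD = (-190, 2024, 356).
AB · (AC × AD) = -2112.
Since -2112 ≠ 0, the four points are not coplanar.

No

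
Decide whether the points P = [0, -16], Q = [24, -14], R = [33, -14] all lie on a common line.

PQ = (24, 2), PR = (33, 2).
Twice the signed area of △PQR is (24)(2) − (2)(33) = -18.
The area is nonzero, so the three points are not collinear.

No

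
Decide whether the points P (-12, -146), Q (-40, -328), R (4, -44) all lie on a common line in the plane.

PQ = (-28, -182), PR = (16, 102).
Twice the signed area of △PQR is (-28)(102) − (-182)(16) = 56.
The area is nonzero, so the three points are not collinear.

No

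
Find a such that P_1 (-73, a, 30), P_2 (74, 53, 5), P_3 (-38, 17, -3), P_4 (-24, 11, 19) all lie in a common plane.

The points are coplanar iff P_1P_2 · (P_1P_3 × P_1P_4) = 0.
Expanding, this is linear in a: (-2352)a + (-28224) = 0.
So a = -12.

-12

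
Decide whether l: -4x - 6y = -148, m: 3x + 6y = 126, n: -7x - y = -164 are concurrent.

Intersecting l and m: solving the 2×2 system gives (x, y) = (22, 10).
Substitute into n: (-7)(22) + (-1)(10) = -164.
This equals -164, so (22, 10) lies on all three lines and they are concurrent.

Yes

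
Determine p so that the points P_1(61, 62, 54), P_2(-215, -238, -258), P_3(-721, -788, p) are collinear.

Direction P_1P_2 = (-276, -300, -312). From the x-coordinate of P_3, the parameter along the line is τ = (-721 − 61)/(-276) = 17/6.
Then p = 54 + 17/6·(-312) = -830.

-830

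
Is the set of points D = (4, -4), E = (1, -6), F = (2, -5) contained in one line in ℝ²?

No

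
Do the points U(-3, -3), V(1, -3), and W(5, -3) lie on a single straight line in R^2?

UV = (4, 0), UW = (8, 0).
Checking proportionality: UW = 2·UV, so the vectors are parallel and the points are collinear.

Yes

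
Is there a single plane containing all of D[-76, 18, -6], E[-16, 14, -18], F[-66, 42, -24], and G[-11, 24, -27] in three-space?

A normal to the plane through D, E, F is n = DE × DF = (360, 960, 1480).
The plane has equation n·P = -18960. For G: n·G = -20880.
-20880 ≠ -18960, so G is off the plane.

No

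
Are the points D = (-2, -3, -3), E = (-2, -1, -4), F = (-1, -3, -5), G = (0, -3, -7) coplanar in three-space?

Yes

The four points are coplanar iff the 3×3 determinant with rows DE, DF, DG is zero.
Rows: (0, 2, -1), (1, 0, -2), (2, 0, -4).
Expanding along the first row: (0)(0) − (2)(0) + (-1)(0) = 0.
Zero determinant ⇒ coplanar.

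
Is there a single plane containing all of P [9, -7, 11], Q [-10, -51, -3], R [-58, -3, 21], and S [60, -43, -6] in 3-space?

With P as base: PQ = (-19, -44, -14), PR = (-67, 4, 10), PS = (51, -36, -17).
PR × PS = (292, -629, 2208).
PQ · (PR × PS) = -8784.
Since -8784 ≠ 0, the four points are not coplanar.

No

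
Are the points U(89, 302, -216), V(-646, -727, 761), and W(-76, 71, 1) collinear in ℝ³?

No

UV = (-735, -1029, 977), UW = (-165, -231, 217).
UV × UW = (2394, -1710, 0).
The cross product is nonzero, so the points do not lie on one line.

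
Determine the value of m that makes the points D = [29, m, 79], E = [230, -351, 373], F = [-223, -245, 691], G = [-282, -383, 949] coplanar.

1

The points are coplanar iff DE · (DF × DG) = 0.
Expanding, this is linear in m: (-98112)m + (98112) = 0.
So m = 1.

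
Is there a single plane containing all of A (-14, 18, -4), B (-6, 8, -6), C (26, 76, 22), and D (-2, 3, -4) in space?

No

With A as base: AB = (8, -10, -2), AC = (40, 58, 26), AD = (12, -15, 0).
AC × AD = (390, 312, -1296).
AB · (AC × AD) = 2592.
Since 2592 ≠ 0, the four points are not coplanar.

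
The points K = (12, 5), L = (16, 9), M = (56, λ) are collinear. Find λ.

49

The three points are collinear iff det[KL; KM] = 0.
This determinant is linear in λ: (4)λ + (-196) = 0, so λ = 49.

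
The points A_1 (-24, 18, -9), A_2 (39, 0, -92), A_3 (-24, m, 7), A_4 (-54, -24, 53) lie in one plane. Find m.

-18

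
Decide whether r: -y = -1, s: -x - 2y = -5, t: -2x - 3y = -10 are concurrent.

Intersecting r and s: solving the 2×2 system gives (x, y) = (3, 1).
Substitute into t: (-2)(3) + (-3)(1) = -9.
But t requires -10 ≠ -9, so the three lines have no common point.

No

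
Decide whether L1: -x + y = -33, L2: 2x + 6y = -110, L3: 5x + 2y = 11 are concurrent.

Lines aᵢx + bᵢy = cᵢ with pairwise distinct directions are concurrent exactly when det[aᵢ bᵢ cᵢ] = 0.
Here the determinant is 0.
It vanishes, so the lines are concurrent at (11, -22).

Yes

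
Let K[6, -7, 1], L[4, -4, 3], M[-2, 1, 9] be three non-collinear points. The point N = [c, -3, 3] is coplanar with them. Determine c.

4

The plane through K, L, M has equation 8x + 8z = 56.
Substituting N: (8)c + (24) = 56, so c = 4.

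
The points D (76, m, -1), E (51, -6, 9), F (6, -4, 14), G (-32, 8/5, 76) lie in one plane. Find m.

Coplanarity ⇔ det[DE; DF; DG] = 0.
Expanding, this is linear in m: (-2600)m + (-19760) = 0.
So m = -38/5.

-38/5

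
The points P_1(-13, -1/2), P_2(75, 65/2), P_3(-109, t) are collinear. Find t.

-73/2

The three points are collinear iff det[P_1P_2; P_1P_3] = 0.
This determinant is linear in t: (88)t + (3212) = 0, so t = -73/2.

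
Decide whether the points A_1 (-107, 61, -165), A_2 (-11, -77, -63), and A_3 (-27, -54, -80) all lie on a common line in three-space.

A_1A_2 = (96, -138, 102), A_1A_3 = (80, -115, 85).
Each component of A_1A_3 is 5/6 times the corresponding component of A_1A_2, so A_1A_3 = 5/6·A_1A_2 and the points are collinear.

Yes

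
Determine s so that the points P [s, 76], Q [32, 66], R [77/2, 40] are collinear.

59/2

The three points are collinear iff det[PQ; PR] = 0.
This determinant is linear in s: (26)s + (-767) = 0, so s = 59/2.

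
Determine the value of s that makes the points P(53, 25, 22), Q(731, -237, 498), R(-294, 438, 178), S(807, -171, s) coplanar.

688

Normal to plane PQR: n = (-237460, -270940, 189100); plane equation n·X = -15198680.
Requiring n·S = -15198680: (189100)s + (-145299480) = -15198680.
So s = 688.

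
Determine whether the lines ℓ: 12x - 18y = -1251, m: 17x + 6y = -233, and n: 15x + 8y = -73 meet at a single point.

No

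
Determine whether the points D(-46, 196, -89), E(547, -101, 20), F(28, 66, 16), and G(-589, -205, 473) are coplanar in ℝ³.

With D as base: DE = (593, -297, 109), DF = (74, -130, 105), DG = (-543, -401, 562).
DF × DG = (-30955, -98603, -100264).
DE · (DF × DG) = 0.
The scalar triple product vanishes, so the four points are coplanar.

Yes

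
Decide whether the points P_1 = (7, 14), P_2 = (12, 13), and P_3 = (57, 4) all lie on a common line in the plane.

P_1P_2 = (5, -1), P_1P_3 = (50, -10).
Checking proportionality: P_1P_3 = 10·P_1P_2, so the vectors are parallel and the points are collinear.

Yes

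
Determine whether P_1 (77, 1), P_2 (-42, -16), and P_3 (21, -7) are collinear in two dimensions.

Yes

P_1P_2 = (-119, -17), P_1P_3 = (-56, -8).
det[P_1P_2; P_1P_3] = (-119)(-8) − (-17)(-56) = 0.
The determinant is zero, so the points are collinear.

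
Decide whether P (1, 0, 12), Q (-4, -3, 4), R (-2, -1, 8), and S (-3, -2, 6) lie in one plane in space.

Yes

With P as base: PQ = (-5, -3, -8), PR = (-3, -1, -4), PS = (-4, -2, -6).
PR × PS = (-2, -2, 2).
PQ · (PR × PS) = 0.
The scalar triple product vanishes, so the four points are coplanar.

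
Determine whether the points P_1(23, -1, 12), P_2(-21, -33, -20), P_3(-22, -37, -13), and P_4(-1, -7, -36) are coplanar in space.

With P_1 as base: P_1P_2 = (-44, -32, -32), P_1P_3 = (-45, -36, -25), P_1P_4 = (-24, -6, -48).
P_1P_3 × P_1P_4 = (1578, -1560, -594).
P_1P_2 · (P_1P_3 × P_1P_4) = -504.
Since -504 ≠ 0, the four points are not coplanar.

No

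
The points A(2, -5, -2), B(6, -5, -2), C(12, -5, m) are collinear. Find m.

-2

Direction AB = (4, 0, 0). From the x-coordinate of C, the parameter along the line is τ = (12 − 2)/4 = 5/2.
Then m = (-2) + 5/2·(0) = -2.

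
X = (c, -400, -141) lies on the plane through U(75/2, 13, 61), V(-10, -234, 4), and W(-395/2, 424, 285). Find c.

435/2

The plane through U, V, W has equation −31901x + 24035y − (155135/2)z = -5615450.
Substituting X: (-31901)c + (2646035/2) = -5615450, so c = 435/2.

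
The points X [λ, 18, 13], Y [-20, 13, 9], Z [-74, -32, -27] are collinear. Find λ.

-14

Collinearity requires XY × XZ = 0; each component is linear in λ.
The y-component gives (-36)λ + (-504) = 0, so λ = -14.
The remaining components then also vanish.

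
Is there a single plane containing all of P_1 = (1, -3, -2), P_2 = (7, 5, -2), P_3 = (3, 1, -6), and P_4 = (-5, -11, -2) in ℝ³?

Yes

A normal to the plane through P_1, P_2, P_3 is n = P_1P_2 × P_1P_3 = (-32, 24, 8).
The plane has equation n·P = -120. For P_4: n·P_4 = -120.
Equal, so P_4 lies in the plane and all four are coplanar.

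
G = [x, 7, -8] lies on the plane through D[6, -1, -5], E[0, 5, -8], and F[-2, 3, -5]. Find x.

A normal to the plane is n = DE × DF = (12, 24, 24).
G lies in the plane iff n · DG = 0.
This gives (12)x + (48) = 0, so x = -4.

-4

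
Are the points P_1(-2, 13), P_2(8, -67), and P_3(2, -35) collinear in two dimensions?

P_1P_2 = (10, -80), P_1P_3 = (4, -48).
det[P_1P_2; P_1P_3] = (10)(-48) − (-80)(4) = -160.
The determinant is nonzero, so they are not collinear.

No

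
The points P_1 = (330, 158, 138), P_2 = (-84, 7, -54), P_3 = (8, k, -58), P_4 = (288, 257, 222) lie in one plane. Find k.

Normal to plane P_1P_2P_4: n = (6324, 42840, -47328); plane equation n·P = 2324376.
Requiring n·P_3 = 2324376: (42840)k + (2795616) = 2324376.
So k = -11.

-11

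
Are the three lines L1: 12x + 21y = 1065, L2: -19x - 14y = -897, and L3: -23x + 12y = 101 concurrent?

Yes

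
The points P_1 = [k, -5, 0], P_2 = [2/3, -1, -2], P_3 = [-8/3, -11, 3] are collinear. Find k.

-2/3

Collinearity requires P_1P_2 × P_1P_3 = 0; each component is linear in k.
The y-component gives (5)k + (10/3) = 0, so k = -2/3.
The remaining components then also vanish.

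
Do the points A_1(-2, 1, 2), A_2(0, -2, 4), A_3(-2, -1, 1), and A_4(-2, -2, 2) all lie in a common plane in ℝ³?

With A_1 as base: A_1A_2 = (2, -3, 2), A_1A_3 = (0, -2, -1), A_1A_4 = (0, -3, 0).
A_1A_3 × A_1A_4 = (-3, 0, 0).
A_1A_2 · (A_1A_3 × A_1A_4) = -6.
Since -6 ≠ 0, the four points are not coplanar.

No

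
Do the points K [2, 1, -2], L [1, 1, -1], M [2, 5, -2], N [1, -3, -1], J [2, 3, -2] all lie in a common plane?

The plane through K, L, M has normal n = KL × KM = (-4, 0, -4) and equation n·P = 0.
Checking the remaining points: n·N = 0, n·J = 0.
All equal 0, so all 5 points lie in one plane.

Yes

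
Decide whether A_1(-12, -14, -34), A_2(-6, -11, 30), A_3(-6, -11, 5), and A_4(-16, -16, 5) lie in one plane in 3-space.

Yes

A normal to the plane through A_1, A_2, A_3 is n = A_1A_2 × A_1A_3 = (-75, 150, 0).
The plane has equation n·P = -1200. For A_4: n·A_4 = -1200.
Equal, so A_4 lies in the plane and all four are coplanar.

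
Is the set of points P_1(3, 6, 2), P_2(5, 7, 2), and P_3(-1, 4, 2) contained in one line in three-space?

Yes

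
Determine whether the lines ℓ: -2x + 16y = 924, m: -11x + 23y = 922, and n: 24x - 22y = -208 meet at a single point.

Lines aᵢx + bᵢy = cᵢ with pairwise distinct directions are concurrent exactly when det[aᵢ bᵢ cᵢ] = 0.
Here the determinant is 0.
It vanishes, so the lines are concurrent at (50, 64).

Yes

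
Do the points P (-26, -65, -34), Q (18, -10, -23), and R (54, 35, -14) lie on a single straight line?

Yes

PQ = (44, 55, 11), PR = (80, 100, 20).
PQ × PR = (0, 0, 0).
The cross product vanishes, so the three points are collinear.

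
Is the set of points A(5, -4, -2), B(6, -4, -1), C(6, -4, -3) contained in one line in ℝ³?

AB = (1, 0, 1), AC = (1, 0, -1).
Comparing components 3 and 1: (1)(1) − (1)(-1) = 2 ≠ 0, so AB and AC are not parallel and the points are not collinear.

No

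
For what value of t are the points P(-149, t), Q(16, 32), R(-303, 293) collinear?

The three points are collinear iff det[PQ; PR] = 0.
This determinant is linear in t: (-319)t + (53273) = 0, so t = 167.

167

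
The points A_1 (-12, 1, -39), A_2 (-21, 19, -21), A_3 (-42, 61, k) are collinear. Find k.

Direction A_1A_2 = (-9, 18, 18). From the x-coordinate of A_3, the parameter along the line is τ = (-42 − (-12))/(-9) = 10/3.
Then k = (-39) + 10/3·(18) = 21.

21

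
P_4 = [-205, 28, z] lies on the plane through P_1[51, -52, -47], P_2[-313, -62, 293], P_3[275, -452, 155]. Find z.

104

A normal to the plane is n = P_1P_2 × P_1P_3 = (133980, 149688, 147840).
P_4 lies in the plane iff n · P_1P_4 = 0.
This gives (147840)z + (-15375360) = 0, so z = 104.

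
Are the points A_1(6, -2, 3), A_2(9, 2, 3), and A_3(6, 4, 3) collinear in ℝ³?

A_1A_2 = (3, 4, 0), A_1A_3 = (0, 6, 0).
A_1A_2 × A_1A_3 = (0, 0, 18).
The cross product is nonzero, so the points do not lie on one line.

No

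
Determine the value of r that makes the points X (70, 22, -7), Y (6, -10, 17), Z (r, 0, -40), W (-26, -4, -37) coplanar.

-18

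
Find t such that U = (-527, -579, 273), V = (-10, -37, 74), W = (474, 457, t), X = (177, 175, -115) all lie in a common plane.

Normal to plane UVX: n = (-60250, 60500, 8250); plane equation n·P = -1025500.
Requiring n·W = -1025500: (8250)t + (-910000) = -1025500.
So t = -14.

-14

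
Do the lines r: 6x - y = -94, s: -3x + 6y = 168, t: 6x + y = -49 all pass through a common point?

No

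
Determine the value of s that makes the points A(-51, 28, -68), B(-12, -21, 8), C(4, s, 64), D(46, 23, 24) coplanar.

-71

Coplanarity ⇔ det[AB; AC; AD] = 0.
Expanding, this is linear in s: (-3784)s + (-268664) = 0.
So s = -71.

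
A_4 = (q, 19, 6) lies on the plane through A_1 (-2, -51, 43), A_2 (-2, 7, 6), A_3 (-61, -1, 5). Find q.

72

A normal to the plane is n = A_1A_2 × A_1A_3 = (-354, 2183, 3422).
A_4 lies in the plane iff n · A_1A_4 = 0.
This gives (-354)q + (25488) = 0, so q = 72.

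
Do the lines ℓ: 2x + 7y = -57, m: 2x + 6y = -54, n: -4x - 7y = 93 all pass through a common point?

Intersecting ℓ and m: solving the 2×2 system gives (x, y) = (-18, -3).
Substitute into n: (-4)(-18) + (-7)(-3) = 93.
This equals 93, so (-18, -3) lies on all three lines and they are concurrent.

Yes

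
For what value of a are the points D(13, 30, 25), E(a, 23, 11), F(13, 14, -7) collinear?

13

Direction DF = (0, -16, -32). From the y-coordinate of E, the parameter along the line is τ = (23 − 30)/(-16) = 7/16.
Then a = 13 + 7/16·(0) = 13.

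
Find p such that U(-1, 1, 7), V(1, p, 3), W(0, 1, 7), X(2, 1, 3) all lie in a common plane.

Normal to plane UWX: n = (0, 4, 0); plane equation n·P = 4.
Requiring n·V = 4: (4)p + (0) = 4.
So p = 1.

1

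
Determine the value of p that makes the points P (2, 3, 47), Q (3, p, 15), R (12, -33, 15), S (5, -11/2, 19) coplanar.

The points are coplanar iff PQ · (PR × PS) = 0.
Expanding, this is linear in p: (184)p + (-552) = 0.
So p = 3.

3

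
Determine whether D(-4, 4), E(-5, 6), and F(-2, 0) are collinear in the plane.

Yes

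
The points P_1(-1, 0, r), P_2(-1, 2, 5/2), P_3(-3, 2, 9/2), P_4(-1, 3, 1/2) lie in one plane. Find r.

Coplanarity ⇔ det[P_1P_2; P_1P_3; P_1P_4] = 0.
Expanding, this is linear in r: (2)r + (-13) = 0.
So r = 13/2.

13/2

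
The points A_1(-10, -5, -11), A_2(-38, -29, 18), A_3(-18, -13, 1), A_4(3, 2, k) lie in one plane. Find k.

-11

Normal to plane A_1A_2A_3: n = (-56, 104, 32); plane equation n·P = -312.
Requiring n·A_4 = -312: (32)k + (40) = -312.
So k = -11.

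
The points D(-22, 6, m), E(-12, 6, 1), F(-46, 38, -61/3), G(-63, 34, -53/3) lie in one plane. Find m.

1

Coplanarity ⇔ det[DE; DF; DG] = 0.
Expanding, this is linear in m: (-680)m + (680) = 0.
So m = 1.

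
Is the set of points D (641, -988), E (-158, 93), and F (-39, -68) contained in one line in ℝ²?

Yes

DE = (-799, 1081), DF = (-680, 920).
Twice the signed area of △DEF is (-799)(920) − (1081)(-680) = 0.
The triangle is degenerate (zero area), so the points are collinear.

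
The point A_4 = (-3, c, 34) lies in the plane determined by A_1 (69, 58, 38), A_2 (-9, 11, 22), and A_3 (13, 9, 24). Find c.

80

The plane through A_1, A_2, A_3 has equation −126x − 196y + 1190z = 25158.
Substituting A_4: (-196)c + (40838) = 25158, so c = 80.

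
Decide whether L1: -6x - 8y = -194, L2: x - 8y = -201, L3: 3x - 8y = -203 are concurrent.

Intersecting L1 and L2: solving the 2×2 system gives (x, y) = (-1, 25).
Substitute into L3: (3)(-1) + (-8)(25) = -203.
This equals -203, so (-1, 25) lies on all three lines and they are concurrent.

Yes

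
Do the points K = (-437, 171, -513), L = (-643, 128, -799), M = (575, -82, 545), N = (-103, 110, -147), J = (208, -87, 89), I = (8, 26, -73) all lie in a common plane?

Yes

The plane through K, L, M has normal n = KL × KM = (-117852, -71484, 95634) and equation n·P = -9782682.
Checking the remaining points: n·N = -9782682, n·J = -9782682, n·I = -9782682.
All equal -9782682, so all 6 points lie in one plane.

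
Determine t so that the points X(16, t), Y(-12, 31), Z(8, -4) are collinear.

Collinearity: (X − Y) must be parallel to (Z − Y) = (20, -35).
Cross-multiplying the components: (t − 31)·(20) = (28)·(-35).
Solving gives t = -18.

-18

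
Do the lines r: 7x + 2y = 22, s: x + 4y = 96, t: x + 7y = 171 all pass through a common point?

Yes

Lines aᵢx + bᵢy = cᵢ with pairwise distinct directions are concurrent exactly when det[aᵢ bᵢ cᵢ] = 0.
Here the determinant is 0.
It vanishes, so the lines are concurrent at (-4, 25).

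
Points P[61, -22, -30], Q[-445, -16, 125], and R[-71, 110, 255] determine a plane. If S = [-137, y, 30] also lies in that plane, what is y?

Coplanarity requires PQ · (PR × PS) = 0.
PQ = (-506, 6, 155), PR = (-132, 132, 285); the triple product is linear in y with coefficient 123750 and constant term 2475000.
Setting it to zero: y = -20.

-20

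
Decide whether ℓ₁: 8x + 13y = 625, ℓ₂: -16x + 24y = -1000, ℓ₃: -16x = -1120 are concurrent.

Yes

The three lines meet at one point iff the augmented coefficient matrix [aᵢ bᵢ cᵢ] has rank < 3, i.e. its determinant vanishes.
Here the determinant is 0.
It vanishes, so the lines are concurrent at (70, 5).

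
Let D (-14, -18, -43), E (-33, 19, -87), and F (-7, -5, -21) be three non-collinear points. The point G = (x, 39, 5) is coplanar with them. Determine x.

The plane through D, E, F has equation 1386x + 110y − 506z = 374.
Substituting G: (1386)x + (1760) = 374, so x = -1.

-1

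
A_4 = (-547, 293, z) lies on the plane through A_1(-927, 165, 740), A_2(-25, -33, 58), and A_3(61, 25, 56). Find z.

626

A normal to the plane is n = A_1A_2 × A_1A_3 = (39952, -56848, 69344).
A_4 lies in the plane iff n · A_1A_4 = 0.
This gives (69344)z + (-43409344) = 0, so z = 626.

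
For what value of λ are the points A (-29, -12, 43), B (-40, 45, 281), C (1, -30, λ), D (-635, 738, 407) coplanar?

127

Normal to plane ABD: n = (-157752, -140224, 26292); plane equation n·P = 7388052.
Requiring n·C = 7388052: (26292)λ + (4048968) = 7388052.
So λ = 127.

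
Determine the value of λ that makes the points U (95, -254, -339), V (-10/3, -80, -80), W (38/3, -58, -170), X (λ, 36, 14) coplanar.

The points are coplanar iff UV · (UW × UX) = 0.
Expanding, this is linear in λ: (-21358)λ + (-3246416/3) = 0.
So λ = -152/3.

-152/3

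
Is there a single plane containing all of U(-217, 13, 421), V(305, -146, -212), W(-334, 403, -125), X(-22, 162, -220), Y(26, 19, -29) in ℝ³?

Yes

The plane through U, V, W has normal n = UV × UW = (333684, 359073, 184977) and equation n·P = 10133838.
Checking the remaining points: n·X = 10133838, n·Y = 10133838.
All equal 10133838, so all 5 points lie in one plane.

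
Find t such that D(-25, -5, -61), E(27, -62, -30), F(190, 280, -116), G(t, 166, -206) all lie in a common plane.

-428

Normal to plane DEF: n = (-5700, 9525, 27075); plane equation n·P = -1556700.
Requiring n·G = -1556700: (-5700)t + (-3996300) = -1556700.
So t = -428.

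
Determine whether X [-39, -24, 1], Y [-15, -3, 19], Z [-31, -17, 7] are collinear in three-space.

XY = (24, 21, 18), XZ = (8, 7, 6).
Each component of XZ is 1/3 times the corresponding component of XY, so XZ = 1/3·XY and the points are collinear.

Yes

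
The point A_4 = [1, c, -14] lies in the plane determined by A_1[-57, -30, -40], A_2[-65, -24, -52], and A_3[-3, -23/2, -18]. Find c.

Coplanarity requires A_1A_2 · (A_1A_3 × A_1A_4) = 0.
A_1A_2 = (-8, 6, -12), A_1A_3 = (54, 37/2, 22); the triple product is linear in c with coefficient -472 and constant term -5900.
Setting it to zero: c = -25/2.

-25/2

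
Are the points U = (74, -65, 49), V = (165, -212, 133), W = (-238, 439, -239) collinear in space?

UV = (91, -147, 84), UW = (-312, 504, -288).
UV × UW = (0, 0, 0).
The cross product vanishes, so the three points are collinear.

Yes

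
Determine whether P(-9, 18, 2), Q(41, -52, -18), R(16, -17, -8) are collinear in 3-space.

Yes

PQ = (50, -70, -20), PR = (25, -35, -10).
PQ × PR = (0, 0, 0).
The cross product vanishes, so the three points are collinear.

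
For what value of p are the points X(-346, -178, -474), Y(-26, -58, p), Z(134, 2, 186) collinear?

-34

Direction XZ = (480, 180, 660). From the x-coordinate of Y, the parameter along the line is τ = (-26 − (-346))/480 = 2/3.
Then p = (-474) + 2/3·(660) = -34.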